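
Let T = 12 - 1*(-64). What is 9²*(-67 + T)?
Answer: 729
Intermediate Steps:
T = 76 (T = 12 + 64 = 76)
9²*(-67 + T) = 9²*(-67 + 76) = 81*9 = 729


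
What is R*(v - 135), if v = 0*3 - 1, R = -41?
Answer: 5576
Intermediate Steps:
v = -1 (v = 0 - 1 = -1)
R*(v - 135) = -41*(-1 - 135) = -41*(-136) = 5576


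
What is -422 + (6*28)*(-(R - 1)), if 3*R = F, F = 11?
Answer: -870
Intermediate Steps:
R = 11/3 (R = (⅓)*11 = 11/3 ≈ 3.6667)
-422 + (6*28)*(-(R - 1)) = -422 + (6*28)*(-(11/3 - 1)) = -422 + 168*(-1*8/3) = -422 + 168*(-8/3) = -422 - 448 = -870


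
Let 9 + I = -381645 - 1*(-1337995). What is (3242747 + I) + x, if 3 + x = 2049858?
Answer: 6248943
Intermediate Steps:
x = 2049855 (x = -3 + 2049858 = 2049855)
I = 956341 (I = -9 + (-381645 - 1*(-1337995)) = -9 + (-381645 + 1337995) = -9 + 956350 = 956341)
(3242747 + I) + x = (3242747 + 956341) + 2049855 = 4199088 + 2049855 = 6248943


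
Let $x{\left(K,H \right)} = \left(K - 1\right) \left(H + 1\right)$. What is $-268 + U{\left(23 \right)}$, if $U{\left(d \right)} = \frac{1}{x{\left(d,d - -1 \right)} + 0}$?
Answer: $- \frac{147399}{550} \approx -268.0$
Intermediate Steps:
$x{\left(K,H \right)} = \left(1 + H\right) \left(-1 + K\right)$ ($x{\left(K,H \right)} = \left(-1 + K\right) \left(1 + H\right) = \left(1 + H\right) \left(-1 + K\right)$)
$U{\left(d \right)} = \frac{1}{-2 + d \left(1 + d\right)}$ ($U{\left(d \right)} = \frac{1}{\left(-1 + d - \left(d - -1\right) + \left(d - -1\right) d\right) + 0} = \frac{1}{\left(-1 + d - \left(d + 1\right) + \left(d + 1\right) d\right) + 0} = \frac{1}{\left(-1 + d - \left(1 + d\right) + \left(1 + d\right) d\right) + 0} = \frac{1}{\left(-1 + d - \left(1 + d\right) + d \left(1 + d\right)\right) + 0} = \frac{1}{\left(-2 + d \left(1 + d\right)\right) + 0} = \frac{1}{-2 + d \left(1 + d\right)}$)
$-268 + U{\left(23 \right)} = -268 + \frac{1}{-2 + 23 \left(1 + 23\right)} = -268 + \frac{1}{-2 + 23 \cdot 24} = -268 + \frac{1}{-2 + 552} = -268 + \frac{1}{550} = - \frac{147399}{550}$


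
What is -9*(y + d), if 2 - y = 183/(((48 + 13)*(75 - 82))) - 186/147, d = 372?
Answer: -165681/49 ≈ -3381.2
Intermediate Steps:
y = 181/49 (y = 2 - (183/(((48 + 13)*(75 - 82))) - 186/147) = 2 - (183/((61*(-7))) - 186*1/147) = 2 - (183/(-427) - 62/49) = 2 - (183*(-1/427) - 62/49) = 2 - (-3/7 - 62/49) = 2 - 1*(-83/49) = 2 + 83/49 = 181/49 ≈ 3.6939)
-9*(y + d) = -9*(181/49 + 372) = -9*18409/49 = -165681/49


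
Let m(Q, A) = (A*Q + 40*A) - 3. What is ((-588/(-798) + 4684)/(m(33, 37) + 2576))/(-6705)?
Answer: -989/7465347 ≈ -0.00013248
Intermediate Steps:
m(Q, A) = -3 + 40*A + A*Q (m(Q, A) = (40*A + A*Q) - 3 = -3 + 40*A + A*Q)
((-588/(-798) + 4684)/(m(33, 37) + 2576))/(-6705) = ((-588/(-798) + 4684)/((-3 + 40*37 + 37*33) + 2576))/(-6705) = ((-588*(-1/798) + 4684)/((-3 + 1480 + 1221) + 2576))*(-1/6705) = ((14/19 + 4684)/(2698 + 2576))*(-1/6705) = ((89010/19)/5274)*(-1/6705) = ((89010/19)*(1/5274))*(-1/6705) = (4945/5567)*(-1/6705) = -989/7465347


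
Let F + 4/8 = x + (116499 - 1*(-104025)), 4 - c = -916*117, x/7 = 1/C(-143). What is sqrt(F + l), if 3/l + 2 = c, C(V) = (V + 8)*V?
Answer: sqrt(26222305243962668933235)/344832345 ≈ 469.60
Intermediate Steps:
C(V) = V*(8 + V) (C(V) = (8 + V)*V = V*(8 + V))
x = 7/19305 (x = 7/((-143*(8 - 143))) = 7/((-143*(-135))) = 7/19305 ≈ 0.00036260)
c = 107176 (c = 4 - (-916)*117 = 4 - 1*(-107172) = 4 + 107172 = 107176)
l = 3/107174 (l = 3/(-2 + 107176) = 3/107174 ≈ 2.7992e-5)
F = 8514412349/38610 (F = -1/2 + (7/19305 + (116499 - 1*(-104025))) = -1/2 + (7/19305 + (116499 + 104025)) = -1/2 + (7/19305 + 220524) = -1/2 + 4257215827/19305 = 8514412349/38610 ≈ 2.2052e+5)
sqrt(F + l) = sqrt(8514412349/38610 + 3/107174) = sqrt(228130907301889/1034497035) = sqrt(26222305243962668933235)/344832345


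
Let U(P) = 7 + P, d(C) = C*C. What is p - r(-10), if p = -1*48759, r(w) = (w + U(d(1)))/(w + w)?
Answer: -487591/10 ≈ -48759.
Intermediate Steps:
d(C) = C**2
r(w) = (8 + w)/(2*w) (r(w) = (w + (7 + 1**2))/(w + w) = (w + (7 + 1))/((2*w)) = (w + 8)*(1/(2*w)) = (8 + w)*(1/(2*w)) = (8 + w)/(2*w))
p = -48759
p - r(-10) = -48759 - (8 - 10)/(2*(-10)) = -48759 - (-1)*(-2)/(2*10) = -48759 - 1*1/10 = -48759 - 1/10 = -487591/10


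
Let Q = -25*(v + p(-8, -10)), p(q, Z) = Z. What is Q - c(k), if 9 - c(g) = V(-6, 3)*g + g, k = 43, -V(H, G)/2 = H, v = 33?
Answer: -25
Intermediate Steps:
V(H, G) = -2*H
c(g) = 9 - 13*g (c(g) = 9 - ((-2*(-6))*g + g) = 9 - (12*g + g) = 9 - 13*g)
Q = -575 (Q = -25*(33 - 10) = -25*23 = -575)
Q - c(k) = -575 - (9 - 13*43) = -575 - (9 - 559) = -575 - 1*(-550) = -575 + 550 = -25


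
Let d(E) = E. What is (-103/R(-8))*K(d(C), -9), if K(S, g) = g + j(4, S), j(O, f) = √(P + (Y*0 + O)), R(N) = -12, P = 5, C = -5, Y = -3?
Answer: -103/2 ≈ -51.500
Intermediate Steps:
j(O, f) = √(5 + O) (j(O, f) = √(5 + (-3*0 + O)) = √(5 + (0 + O)) = √(5 + O))
K(S, g) = 3 + g (K(S, g) = g + √(5 + 4) = g + √9 = g + 3 = 3 + g)
(-103/R(-8))*K(d(C), -9) = (-103/(-12))*(3 - 9) = -103*(-1/12)*(-6) = (103/12)*(-6) = -103/2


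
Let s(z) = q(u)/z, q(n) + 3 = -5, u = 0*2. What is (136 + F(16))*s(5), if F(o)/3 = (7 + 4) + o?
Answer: -1736/5 ≈ -347.20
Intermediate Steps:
u = 0
q(n) = -8 (q(n) = -3 - 5 = -8)
s(z) = -8/z
F(o) = 33 + 3*o (F(o) = 3*((7 + 4) + o) = 3*(11 + o) = 33 + 3*o)
(136 + F(16))*s(5) = (136 + (33 + 3*16))*(-8/5) = (136 + (33 + 48))*(-8*1/5) = (136 + 81)*(-8/5) = 217*(-8/5) = -1736/5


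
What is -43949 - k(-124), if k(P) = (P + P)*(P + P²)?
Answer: 3738547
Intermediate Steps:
k(P) = 2*P*(P + P²) (k(P) = (2*P)*(P + P²) = 2*P*(P + P²))
-43949 - k(-124) = -43949 - 2*(-124)²*(1 - 124) = -43949 - 2*15376*(-123) = -43949 - 1*(-3782496) = -43949 + 3782496 = 3738547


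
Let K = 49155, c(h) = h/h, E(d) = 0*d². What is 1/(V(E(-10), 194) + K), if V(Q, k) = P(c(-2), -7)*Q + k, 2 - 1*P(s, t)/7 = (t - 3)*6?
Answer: 1/49349 ≈ 2.0264e-5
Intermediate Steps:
E(d) = 0
c(h) = 1
P(s, t) = 140 - 42*t (P(s, t) = 14 - 7*(t - 3)*6 = 14 - 7*(-3 + t)*6 = 14 - 7*(-18 + 6*t) = 14 + (126 - 42*t) = 140 - 42*t)
V(Q, k) = k + 434*Q (V(Q, k) = (140 - 42*(-7))*Q + k = (140 + 294)*Q + k = 434*Q + k = k + 434*Q)
1/(V(E(-10), 194) + K) = 1/((194 + 434*0) + 49155) = 1/((194 + 0) + 49155) = 1/(194 + 49155) = 1/49349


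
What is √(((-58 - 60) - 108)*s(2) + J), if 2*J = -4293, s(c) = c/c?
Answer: I*√9490/2 ≈ 48.708*I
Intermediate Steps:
s(c) = 1
J = -4293/2 (J = (½)*(-4293) = -4293/2 ≈ -2146.5)
√(((-58 - 60) - 108)*s(2) + J) = √(((-58 - 60) - 108)*1 - 4293/2) = √((-118 - 108)*1 - 4293/2) = √(-226*1 - 4293/2) = √(-226 - 4293/2) = √(-4745/2) = I*√9490/2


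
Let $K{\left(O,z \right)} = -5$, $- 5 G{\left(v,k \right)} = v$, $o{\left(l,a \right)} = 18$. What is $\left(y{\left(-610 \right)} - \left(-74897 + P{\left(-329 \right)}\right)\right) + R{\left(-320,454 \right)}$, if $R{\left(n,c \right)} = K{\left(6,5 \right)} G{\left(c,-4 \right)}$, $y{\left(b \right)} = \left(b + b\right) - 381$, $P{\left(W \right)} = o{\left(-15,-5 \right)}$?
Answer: $73732$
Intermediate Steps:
$G{\left(v,k \right)} = - \frac{v}{5}$
$P{\left(W \right)} = 18$
$y{\left(b \right)} = -381 + 2 b$ ($y{\left(b \right)} = 2 b - 381 = -381 + 2 b$)
$R{\left(n,c \right)} = c$ ($R{\left(n,c \right)} = - 5 \left(- \frac{c}{5}\right) = c$)
$\left(y{\left(-610 \right)} - \left(-74897 + P{\left(-329 \right)}\right)\right) + R{\left(-320,454 \right)} = \left(\left(-381 + 2 \left(-610\right)\right) + \left(74897 - 18\right)\right) + 454 = \left(\left(-381 - 1220\right) + \left(74897 - 18\right)\right) + 454 = \left(-1601 + 74879\right) + 454 = 73278 + 454 = 73732$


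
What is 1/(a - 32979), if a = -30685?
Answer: -1/63664 ≈ -1.5707e-5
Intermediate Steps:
1/(a - 32979) = 1/(-30685 - 32979) = 1/(-63664) = -1/63664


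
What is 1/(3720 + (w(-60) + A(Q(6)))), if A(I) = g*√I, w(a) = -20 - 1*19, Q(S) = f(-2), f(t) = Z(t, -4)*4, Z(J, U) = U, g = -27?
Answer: 409/1506825 + 4*I/502275 ≈ 0.00027143 + 7.9638e-6*I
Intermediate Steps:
f(t) = -16 (f(t) = -4*4 = -16)
Q(S) = -16
w(a) = -39 (w(a) = -20 - 19 = -39)
A(I) = -27*√I
1/(3720 + (w(-60) + A(Q(6)))) = 1/(3720 + (-39 - 108*I)) = 1/(3681 - 108*I) = (3681 + 108*I)/13561425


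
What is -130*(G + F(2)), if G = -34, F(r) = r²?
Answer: 3900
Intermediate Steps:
-130*(G + F(2)) = -130*(-34 + 2²) = -130*(-34 + 4) = -130*(-30) = 3900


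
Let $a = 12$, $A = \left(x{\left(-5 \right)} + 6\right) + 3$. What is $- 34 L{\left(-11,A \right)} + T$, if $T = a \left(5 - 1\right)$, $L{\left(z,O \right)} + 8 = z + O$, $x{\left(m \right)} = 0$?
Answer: $388$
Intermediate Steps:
$A = 9$ ($A = \left(0 + 6\right) + 3 = 6 + 3 = 9$)
$L{\left(z,O \right)} = -8 + O + z$ ($L{\left(z,O \right)} = -8 + \left(z + O\right) = -8 + \left(O + z\right) = -8 + O + z$)
$T = 48$ ($T = 12 \left(5 - 1\right) = 12 \cdot 4 = 48$)
$- 34 L{\left(-11,A \right)} + T = - 34 \left(-8 + 9 - 11\right) + 48 = \left(-34\right) \left(-10\right) + 48 = 340 + 48 = 388$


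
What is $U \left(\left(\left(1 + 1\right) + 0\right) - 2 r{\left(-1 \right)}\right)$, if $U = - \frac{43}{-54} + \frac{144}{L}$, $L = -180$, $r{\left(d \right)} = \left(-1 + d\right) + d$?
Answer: $- \frac{4}{135} \approx -0.02963$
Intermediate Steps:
$r{\left(d \right)} = -1 + 2 d$
$U = - \frac{1}{270}$ ($U = - \frac{43}{-54} + \frac{144}{-180} = \left(-43\right) \left(- \frac{1}{54}\right) + 144 \left(- \frac{1}{180}\right) = \frac{43}{54} - \frac{4}{5} = - \frac{1}{270} \approx -0.0037037$)
$U \left(\left(\left(1 + 1\right) + 0\right) - 2 r{\left(-1 \right)}\right) = - \frac{\left(\left(1 + 1\right) + 0\right) - 2 \left(-1 + 2 \left(-1\right)\right)}{270} = - \frac{\left(2 + 0\right) - 2 \left(-1 - 2\right)}{270} = - \frac{2 - -6}{270} = - \frac{2 + 6}{270} = \left(- \frac{1}{270}\right) 8 = - \frac{4}{135}$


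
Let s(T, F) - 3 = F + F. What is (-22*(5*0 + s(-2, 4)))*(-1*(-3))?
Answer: -726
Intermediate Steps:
s(T, F) = 3 + 2*F (s(T, F) = 3 + (F + F) = 3 + 2*F)
(-22*(5*0 + s(-2, 4)))*(-1*(-3)) = (-22*(5*0 + (3 + 2*4)))*(-1*(-3)) = -22*(0 + (3 + 8))*3 = -22*(0 + 11)*3 = -22*11*3 = -242*3 = -726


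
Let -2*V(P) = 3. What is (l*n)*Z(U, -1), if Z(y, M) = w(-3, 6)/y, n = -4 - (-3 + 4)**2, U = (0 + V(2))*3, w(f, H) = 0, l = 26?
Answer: 0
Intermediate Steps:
V(P) = -3/2 (V(P) = -1/2*3 = -3/2)
U = -9/2 (U = (0 - 3/2)*3 = -3/2*3 = -9/2 ≈ -4.5000)
n = -5 (n = -4 - 1*1**2 = -4 - 1*1 = -4 - 1 = -5)
Z(y, M) = 0 (Z(y, M) = 0/y = 0)
(l*n)*Z(U, -1) = (26*(-5))*0 = -130*0 = 0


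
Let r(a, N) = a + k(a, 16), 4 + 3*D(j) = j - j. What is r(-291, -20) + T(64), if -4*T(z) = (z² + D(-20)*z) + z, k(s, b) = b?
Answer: -3881/3 ≈ -1293.7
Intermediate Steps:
D(j) = -4/3 (D(j) = -4/3 + (j - j)/3 = -4/3 + (⅓)*0 = -4/3 + 0 = -4/3)
r(a, N) = 16 + a (r(a, N) = a + 16 = 16 + a)
T(z) = -z²/4 + z/12 (T(z) = -((z² - 4*z/3) + z)/4 = -(z² - z/3)/4 = -z²/4 + z/12)
r(-291, -20) + T(64) = (16 - 291) + (1/12)*64*(1 - 3*64) = -275 + (1/12)*64*(1 - 192) = -275 + (1/12)*64*(-191) = -275 - 3056/3 = -3881/3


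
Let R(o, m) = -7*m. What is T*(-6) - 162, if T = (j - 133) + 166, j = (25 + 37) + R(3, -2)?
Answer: -816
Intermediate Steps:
j = 76 (j = (25 + 37) - 7*(-2) = 62 + 14 = 76)
T = 109 (T = (76 - 133) + 166 = -57 + 166 = 109)
T*(-6) - 162 = 109*(-6) - 162 = -654 - 162 = -816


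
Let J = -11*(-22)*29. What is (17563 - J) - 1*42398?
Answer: -31853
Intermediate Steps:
J = 7018 (J = 242*29 = 7018)
(17563 - J) - 1*42398 = (17563 - 1*7018) - 1*42398 = (17563 - 7018) - 42398 = 10545 - 42398 = -31853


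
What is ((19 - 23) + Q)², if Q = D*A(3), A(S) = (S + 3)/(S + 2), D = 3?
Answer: 4/25 ≈ 0.16000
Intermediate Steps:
A(S) = (3 + S)/(2 + S)
Q = 18/5 (Q = 3*((3 + 3)/(2 + 3)) = 3*(6/5) = 18/5 ≈ 3.6000)
((19 - 23) + Q)² = ((19 - 23) + 18/5)² = (-4 + 18/5)² = (-⅖)² = 4/25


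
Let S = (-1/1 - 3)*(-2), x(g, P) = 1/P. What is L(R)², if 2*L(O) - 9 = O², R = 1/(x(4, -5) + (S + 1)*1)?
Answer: 304467601/14992384 ≈ 20.308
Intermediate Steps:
S = 8 (S = (-1*1 - 3)*(-2) = (-1 - 3)*(-2) = -4*(-2) = 8)
R = 5/44 (R = 1/(1/(-5) + (8 + 1)*1) = 1/(-⅕ + 9*1) = 1/(-⅕ + 9) = 1/(44/5) = 5/44 ≈ 0.11364)
L(O) = 9/2 + O²/2
L(R)² = (9/2 + (5/44)²/2)² = (9/2 + (½)*(25/1936))² = (9/2 + 25/3872)² = (17449/3872)² = 304467601/14992384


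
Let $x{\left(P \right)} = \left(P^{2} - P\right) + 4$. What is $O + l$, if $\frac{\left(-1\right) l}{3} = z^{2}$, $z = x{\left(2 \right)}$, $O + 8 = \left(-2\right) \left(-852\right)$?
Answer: $1588$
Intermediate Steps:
$x{\left(P \right)} = 4 + P^{2} - P$
$O = 1696$ ($O = -8 - -1704 = -8 + 1704 = 1696$)
$z = 6$ ($z = 4 + 2^{2} - 2 = 4 + 4 - 2 = 6$)
$l = -108$ ($l = - 3 \cdot 6^{2} = \left(-3\right) 36 = -108$)
$O + l = 1696 - 108 = 1588$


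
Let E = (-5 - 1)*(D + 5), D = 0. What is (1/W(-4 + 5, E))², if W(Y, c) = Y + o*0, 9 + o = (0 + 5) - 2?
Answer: 1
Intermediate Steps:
o = -6 (o = -9 + ((0 + 5) - 2) = -9 + (5 - 2) = -9 + 3 = -6)
E = -30 (E = (-5 - 1)*(0 + 5) = -6*5 = -30)
W(Y, c) = Y (W(Y, c) = Y - 6*0 = Y + 0 = Y)
(1/W(-4 + 5, E))² = (1/(-4 + 5))² = (1/1)² = 1² = 1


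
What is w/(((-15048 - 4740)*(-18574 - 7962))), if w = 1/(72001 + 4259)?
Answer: 1/40043696503680 ≈ 2.4973e-14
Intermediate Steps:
w = 1/76260 ≈ 1.3113e-5
w/(((-15048 - 4740)*(-18574 - 7962))) = 1/(76260*(((-15048 - 4740)*(-18574 - 7962)))) = 1/(76260*((-19788*(-26536)))) = (1/76260)/525094368 = (1/76260)*(1/525094368) = 1/40043696503680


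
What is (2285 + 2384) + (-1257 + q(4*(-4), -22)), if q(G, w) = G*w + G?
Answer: 3748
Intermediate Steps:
q(G, w) = G + G*w
(2285 + 2384) + (-1257 + q(4*(-4), -22)) = (2285 + 2384) + (-1257 + (4*(-4))*(1 - 22)) = 4669 + (-1257 - 16*(-21)) = 4669 + (-1257 + 336) = 4669 - 921 = 3748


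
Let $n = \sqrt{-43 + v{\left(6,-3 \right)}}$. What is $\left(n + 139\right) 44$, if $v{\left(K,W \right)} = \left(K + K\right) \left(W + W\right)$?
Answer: $6116 + 44 i \sqrt{115} \approx 6116.0 + 471.85 i$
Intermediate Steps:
$v{\left(K,W \right)} = 4 K W$ ($v{\left(K,W \right)} = 2 K 2 W = 4 K W$)
$n = i \sqrt{115}$ ($n = \sqrt{-43 + 4 \cdot 6 \left(-3\right)} = \sqrt{-43 - 72} = \sqrt{-115} = i \sqrt{115} \approx 10.724 i$)
$\left(n + 139\right) 44 = \left(i \sqrt{115} + 139\right) 44 = \left(139 + i \sqrt{115}\right) 44 = 6116 + 44 i \sqrt{115}$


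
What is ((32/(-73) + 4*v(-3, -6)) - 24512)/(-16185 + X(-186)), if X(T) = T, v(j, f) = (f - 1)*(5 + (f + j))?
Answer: 593744/398361 ≈ 1.4905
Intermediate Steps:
v(j, f) = (-1 + f)*(5 + f + j)
((32/(-73) + 4*v(-3, -6)) - 24512)/(-16185 + X(-186)) = ((32/(-73) + 4*(-5 + (-6)² - 1*(-3) + 4*(-6) - 6*(-3))) - 24512)/(-16185 - 186) = ((32*(-1/73) + 4*(-5 + 36 + 3 - 24 + 18)) - 24512)/(-16371) = ((-32/73 + 4*28) - 24512)*(-1/16371) = ((-32/73 + 112) - 24512)*(-1/16371) = (8144/73 - 24512)*(-1/16371) = -1781232/73*(-1/16371) = 593744/398361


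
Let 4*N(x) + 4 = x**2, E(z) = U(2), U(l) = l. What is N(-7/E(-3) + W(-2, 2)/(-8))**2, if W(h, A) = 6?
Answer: 50625/4096 ≈ 12.360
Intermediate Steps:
E(z) = 2
N(x) = -1 + x**2/4
N(-7/E(-3) + W(-2, 2)/(-8))**2 = (-1 + (-7/2 + 6/(-8))**2/4)**2 = (-1 + (-7*1/2 + 6*(-1/8))**2/4)**2 = (-1 + (-7/2 - 3/4)**2/4)**2 = (-1 + (-17/4)**2/4)**2 = (-1 + (1/4)*(289/16))**2 = (-1 + 289/64)**2 = (225/64)**2 = 50625/4096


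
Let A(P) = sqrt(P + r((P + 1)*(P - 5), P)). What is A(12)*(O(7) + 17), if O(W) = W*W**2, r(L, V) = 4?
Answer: 1440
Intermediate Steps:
O(W) = W**3
A(P) = sqrt(4 + P) (A(P) = sqrt(P + 4) = sqrt(4 + P))
A(12)*(O(7) + 17) = sqrt(4 + 12)*(7**3 + 17) = sqrt(16)*(343 + 17) = 4*360 = 1440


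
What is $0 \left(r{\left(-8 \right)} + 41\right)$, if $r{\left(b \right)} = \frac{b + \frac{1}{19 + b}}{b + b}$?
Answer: $0$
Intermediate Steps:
$r{\left(b \right)} = \frac{b + \frac{1}{19 + b}}{2 b}$
$0 \left(r{\left(-8 \right)} + 41\right) = 0 \left(\frac{1 + \left(-8\right)^{2} + 19 \left(-8\right)}{2 \left(-8\right) \left(19 - 8\right)} + 41\right) = 0 \left(\frac{1}{2} \left(- \frac{1}{8}\right) \frac{1}{11} \left(1 + 64 - 152\right) + 41\right) = 0 \left(\frac{1}{2} \left(- \frac{1}{8}\right) \frac{1}{11} \left(-87\right) + 41\right) = 0 \left(\frac{87}{176} + 41\right) = 0 \cdot \frac{7303}{176} = 0$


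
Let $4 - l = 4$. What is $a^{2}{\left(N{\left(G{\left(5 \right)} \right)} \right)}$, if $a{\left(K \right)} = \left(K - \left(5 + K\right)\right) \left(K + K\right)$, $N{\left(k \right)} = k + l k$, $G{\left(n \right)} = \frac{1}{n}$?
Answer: $4$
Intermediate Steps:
$l = 0$ ($l = 4 - 4 = 0$)
$N{\left(k \right)} = k$ ($N{\left(k \right)} = k + 0 k = k + 0 = k$)
$a{\left(K \right)} = - 10 K$ ($a{\left(K \right)} = - 5 \cdot 2 K = - 10 K$)
$a^{2}{\left(N{\left(G{\left(5 \right)} \right)} \right)} = \left(- \frac{10}{5}\right)^{2} = \left(\left(-10\right) \frac{1}{5}\right)^{2} = \left(-2\right)^{2} = 4$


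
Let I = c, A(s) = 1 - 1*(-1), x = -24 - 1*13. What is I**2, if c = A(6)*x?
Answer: 5476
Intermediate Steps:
x = -37 (x = -24 - 13 = -37)
A(s) = 2 (A(s) = 1 + 1 = 2)
c = -74 (c = 2*(-37) = -74)
I = -74
I**2 = (-74)**2 = 5476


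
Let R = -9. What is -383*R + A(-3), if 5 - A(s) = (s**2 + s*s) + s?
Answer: 3437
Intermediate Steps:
A(s) = 5 - s - 2*s**2 (A(s) = 5 - ((s**2 + s*s) + s) = 5 - ((s**2 + s**2) + s) = 5 - (2*s**2 + s) = 5 - (s + 2*s**2) = 5 + (-s - 2*s**2) = 5 - s - 2*s**2)
-383*R + A(-3) = -383*(-9) + (5 - 1*(-3) - 2*(-3)**2) = 3447 + (5 + 3 - 2*9) = 3447 + (5 + 3 - 18) = 3447 - 10 = 3437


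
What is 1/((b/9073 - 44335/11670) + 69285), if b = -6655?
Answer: 21176382/1467109643809 ≈ 1.4434e-5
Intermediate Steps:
1/((b/9073 - 44335/11670) + 69285) = 1/((-6655/9073 - 44335/11670) + 69285) = 1/((-6655*1/9073 - 44335*1/11670) + 69285) = 1/((-6655/9073 - 8867/2334) + 69285) = 1/(-95983061/21176382 + 69285) = 1/(1467109643809/21176382) = 21176382/1467109643809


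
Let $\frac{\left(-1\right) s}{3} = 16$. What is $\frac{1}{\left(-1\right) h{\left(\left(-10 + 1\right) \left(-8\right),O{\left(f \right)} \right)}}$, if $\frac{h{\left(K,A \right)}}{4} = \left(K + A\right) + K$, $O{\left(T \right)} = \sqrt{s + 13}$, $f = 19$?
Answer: $\frac{i}{4 \left(\sqrt{35} - 144 i\right)} \approx -0.0017332 + 7.1206 \cdot 10^{-5} i$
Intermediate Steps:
$s = -48$ ($s = \left(-3\right) 16 = -48$)
$O{\left(T \right)} = i \sqrt{35}$ ($O{\left(T \right)} = \sqrt{-48 + 13} = \sqrt{-35} = i \sqrt{35}$)
$h{\left(K,A \right)} = 4 A + 8 K$ ($h{\left(K,A \right)} = 4 \left(\left(K + A\right) + K\right) = 4 \left(\left(A + K\right) + K\right) = 4 \left(A + 2 K\right) = 4 A + 8 K$)
$\frac{1}{\left(-1\right) h{\left(\left(-10 + 1\right) \left(-8\right),O{\left(f \right)} \right)}} = \frac{1}{\left(-1\right) \left(4 i \sqrt{35} + 8 \left(-10 + 1\right) \left(-8\right)\right)} = \frac{1}{\left(-1\right) \left(4 i \sqrt{35} + 8 \left(\left(-9\right) \left(-8\right)\right)\right)} = \frac{1}{\left(-1\right) \left(4 i \sqrt{35} + 8 \cdot 72\right)} = \frac{1}{\left(-1\right) \left(4 i \sqrt{35} + 576\right)} = \frac{1}{\left(-1\right) \left(576 + 4 i \sqrt{35}\right)} = \frac{1}{-576 - 4 i \sqrt{35}}$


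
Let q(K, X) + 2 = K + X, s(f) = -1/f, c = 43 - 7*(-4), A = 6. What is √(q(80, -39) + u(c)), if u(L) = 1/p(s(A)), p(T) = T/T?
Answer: 2*√10 ≈ 6.3246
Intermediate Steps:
c = 71 (c = 43 - 1*(-28) = 43 + 28 = 71)
p(T) = 1
u(L) = 1 (u(L) = 1/1 = 1)
q(K, X) = -2 + K + X (q(K, X) = -2 + (K + X) = -2 + K + X)
√(q(80, -39) + u(c)) = √((-2 + 80 - 39) + 1) = √(39 + 1) = √40 = 2*√10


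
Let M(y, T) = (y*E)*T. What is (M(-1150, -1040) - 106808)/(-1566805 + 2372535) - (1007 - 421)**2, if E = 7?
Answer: -138338096944/402865 ≈ -3.4339e+5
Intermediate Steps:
M(y, T) = 7*T*y (M(y, T) = (y*7)*T = (7*y)*T = 7*T*y)
(M(-1150, -1040) - 106808)/(-1566805 + 2372535) - (1007 - 421)**2 = (7*(-1040)*(-1150) - 106808)/(-1566805 + 2372535) - (1007 - 421)**2 = (8372000 - 106808)/805730 - 1*586**2 = 8265192*(1/805730) - 1*343396 = 4132596/402865 - 343396 = -138338096944/402865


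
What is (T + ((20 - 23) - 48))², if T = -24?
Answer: 5625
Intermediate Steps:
(T + ((20 - 23) - 48))² = (-24 + ((20 - 23) - 48))² = (-24 + (-3 - 48))² = (-24 - 51)² = (-75)² = 5625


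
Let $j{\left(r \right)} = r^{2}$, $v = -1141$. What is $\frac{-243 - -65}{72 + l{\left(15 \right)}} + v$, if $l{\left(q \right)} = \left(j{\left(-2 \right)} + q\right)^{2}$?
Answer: $- \frac{494231}{433} \approx -1141.4$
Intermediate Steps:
$l{\left(q \right)} = \left(4 + q\right)^{2}$ ($l{\left(q \right)} = \left(\left(-2\right)^{2} + q\right)^{2} = \left(4 + q\right)^{2}$)
$\frac{-243 - -65}{72 + l{\left(15 \right)}} + v = \frac{-243 - -65}{72 + \left(4 + 15\right)^{2}} - 1141 = \frac{-243 + 65}{72 + 19^{2}} - 1141 = \frac{1}{72 + 361} \left(-178\right) - 1141 = \frac{1}{433} \left(-178\right) - 1141 = - \frac{178}{433} - 1141 = - \frac{494231}{433}$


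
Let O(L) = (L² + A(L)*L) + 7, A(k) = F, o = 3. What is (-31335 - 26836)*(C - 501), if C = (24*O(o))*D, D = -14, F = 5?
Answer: 635052807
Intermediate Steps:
A(k) = 5
O(L) = 7 + L² + 5*L (O(L) = (L² + 5*L) + 7 = 7 + L² + 5*L)
C = -10416 (C = (24*(7 + 3² + 5*3))*(-14) = (24*(7 + 9 + 15))*(-14) = (24*31)*(-14) = 744*(-14) = -10416)
(-31335 - 26836)*(C - 501) = (-31335 - 26836)*(-10416 - 501) = -58171*(-10917) = 635052807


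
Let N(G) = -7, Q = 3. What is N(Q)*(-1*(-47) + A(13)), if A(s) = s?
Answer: -420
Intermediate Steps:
N(Q)*(-1*(-47) + A(13)) = -7*(-1*(-47) + 13) = -7*(47 + 13) = -7*60 = -420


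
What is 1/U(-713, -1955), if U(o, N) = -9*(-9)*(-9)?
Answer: -1/729 ≈ -0.0013717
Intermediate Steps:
U(o, N) = -729 (U(o, N) = 81*(-9) = -729)
1/U(-713, -1955) = 1/(-729) = -1/729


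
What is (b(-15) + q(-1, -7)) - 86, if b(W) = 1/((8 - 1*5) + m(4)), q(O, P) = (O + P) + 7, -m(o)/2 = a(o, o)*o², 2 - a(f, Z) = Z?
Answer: -5828/67 ≈ -86.985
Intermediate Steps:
a(f, Z) = 2 - Z
m(o) = -2*o²*(2 - o) (m(o) = -2*(2 - o)*o² = -2*o²*(2 - o))
q(O, P) = 7 + O + P
b(W) = 1/67 (b(W) = 1/((8 - 1*5) + 2*4²*(-2 + 4)) = 1/((8 - 5) + 2*16*2) = 1/(3 + 64) = 1/67)
(b(-15) + q(-1, -7)) - 86 = (1/67 + (7 - 1 - 7)) - 86 = (1/67 - 1) - 86 = -66/67 - 86 = -5828/67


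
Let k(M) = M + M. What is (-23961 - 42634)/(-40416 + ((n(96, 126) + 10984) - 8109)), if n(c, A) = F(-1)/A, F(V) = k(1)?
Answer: 220815/124478 ≈ 1.7739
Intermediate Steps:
k(M) = 2*M
F(V) = 2 (F(V) = 2*1 = 2)
n(c, A) = 2/A
(-23961 - 42634)/(-40416 + ((n(96, 126) + 10984) - 8109)) = (-23961 - 42634)/(-40416 + ((2/126 + 10984) - 8109)) = -66595/(-40416 + ((2*(1/126) + 10984) - 8109)) = -66595/(-40416 + ((1/63 + 10984) - 8109)) = -66595/(-40416 + (691993/63 - 8109)) = -66595/(-40416 + 181126/63) = -66595/(-2365082/63) = -66595*(-63/2365082) = 220815/124478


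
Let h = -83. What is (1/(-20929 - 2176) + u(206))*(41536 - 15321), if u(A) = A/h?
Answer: -24955175259/383543 ≈ -65065.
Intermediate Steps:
u(A) = -A/83 (u(A) = A/(-83) = A*(-1/83) = -A/83)
(1/(-20929 - 2176) + u(206))*(41536 - 15321) = (1/(-20929 - 2176) - 1/83*206)*(41536 - 15321) = (1/(-23105) - 206/83)*26215 = (-1/23105 - 206/83)*26215 = -4759713/1917715*26215 = -24955175259/383543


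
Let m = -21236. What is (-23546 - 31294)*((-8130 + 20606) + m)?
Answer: 480398400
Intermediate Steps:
(-23546 - 31294)*((-8130 + 20606) + m) = (-23546 - 31294)*((-8130 + 20606) - 21236) = -54840*(12476 - 21236) = -54840*(-8760) = 480398400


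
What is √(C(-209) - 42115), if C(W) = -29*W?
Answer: 3*I*√4006 ≈ 189.88*I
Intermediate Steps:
√(C(-209) - 42115) = √(-29*(-209) - 42115) = √(6061 - 42115) = √(-36054) = 3*I*√4006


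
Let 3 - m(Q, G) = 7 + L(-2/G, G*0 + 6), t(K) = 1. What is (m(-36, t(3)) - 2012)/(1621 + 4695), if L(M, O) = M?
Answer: -1007/3158 ≈ -0.31887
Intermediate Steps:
m(Q, G) = -4 + 2/G (m(Q, G) = 3 - (7 - 2/G) = 3 + (-7 + 2/G) = -4 + 2/G)
(m(-36, t(3)) - 2012)/(1621 + 4695) = ((-4 + 2/1) - 2012)/(1621 + 4695) = ((-4 + 2*1) - 2012)/6316 = ((-4 + 2) - 2012)*(1/6316) = (-2 - 2012)*(1/6316) = -2014*1/6316 = -1007/3158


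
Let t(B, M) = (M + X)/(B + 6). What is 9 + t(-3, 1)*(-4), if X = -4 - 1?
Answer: 43/3 ≈ 14.333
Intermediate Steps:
X = -5
t(B, M) = (-5 + M)/(6 + B) (t(B, M) = (M - 5)/(B + 6) = (-5 + M)/(6 + B))
9 + t(-3, 1)*(-4) = 9 + ((-5 + 1)/(6 - 3))*(-4) = 9 + (-4/3)*(-4) = 9 + ((⅓)*(-4))*(-4) = 9 - 4/3*(-4) = 9 + 16/3 = 43/3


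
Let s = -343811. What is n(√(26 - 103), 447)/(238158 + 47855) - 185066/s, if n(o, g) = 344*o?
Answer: 185066/343811 + 344*I*√77/286013 ≈ 0.53828 + 0.010554*I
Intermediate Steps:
n(√(26 - 103), 447)/(238158 + 47855) - 185066/s = (344*√(26 - 103))/(238158 + 47855) - 185066/(-343811) = (344*√(-77))/286013 - 185066*(-1/343811) = (344*(I*√77))*(1/286013) + 185066/343811 = (344*I*√77)*(1/286013) + 185066/343811 = 344*I*√77/286013 + 185066/343811 = 185066/343811 + 344*I*√77/286013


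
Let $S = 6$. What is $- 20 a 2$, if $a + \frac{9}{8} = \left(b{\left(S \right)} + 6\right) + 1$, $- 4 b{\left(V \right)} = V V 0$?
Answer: $-235$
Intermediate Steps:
$b{\left(V \right)} = 0$ ($b{\left(V \right)} = - \frac{V V 0}{4} = - \frac{V^{2} \cdot 0}{4} = \left(- \frac{1}{4}\right) 0 = 0$)
$a = \frac{47}{8}$ ($a = - \frac{9}{8} + \left(\left(0 + 6\right) + 1\right) = - \frac{9}{8} + \left(6 + 1\right) = - \frac{9}{8} + 7 = \frac{47}{8} \approx 5.875$)
$- 20 a 2 = \left(-20\right) \frac{47}{8} \cdot 2 = \left(- \frac{235}{2}\right) 2 = -235$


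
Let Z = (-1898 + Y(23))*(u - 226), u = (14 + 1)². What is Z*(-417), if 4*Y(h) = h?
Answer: -3156273/4 ≈ -7.8907e+5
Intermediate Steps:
Y(h) = h/4
u = 225 (u = 15² = 225)
Z = 7569/4 (Z = (-1898 + (¼)*23)*(225 - 226) = (-1898 + 23/4)*(-1) = -7569/4*(-1) = 7569/4 ≈ 1892.3)
Z*(-417) = (7569/4)*(-417) = -3156273/4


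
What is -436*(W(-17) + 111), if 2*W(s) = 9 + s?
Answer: -46652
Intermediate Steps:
W(s) = 9/2 + s/2 (W(s) = (9 + s)/2 = 9/2 + s/2)
-436*(W(-17) + 111) = -436*((9/2 + (½)*(-17)) + 111) = -436*((9/2 - 17/2) + 111) = -436*(-4 + 111) = -436*107 = -46652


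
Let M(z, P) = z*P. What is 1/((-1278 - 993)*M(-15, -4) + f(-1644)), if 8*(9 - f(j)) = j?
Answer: -2/272091 ≈ -7.3505e-6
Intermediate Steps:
M(z, P) = P*z
f(j) = 9 - j/8
1/((-1278 - 993)*M(-15, -4) + f(-1644)) = 1/((-1278 - 993)*(-4*(-15)) + (9 - 1/8*(-1644))) = 1/(-2271*60 + (9 + 411/2)) = 1/(-136260 + 429/2) = 1/(-272091/2) = -2/272091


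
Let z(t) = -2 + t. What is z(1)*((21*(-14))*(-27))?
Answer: -7938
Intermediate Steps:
z(1)*((21*(-14))*(-27)) = (-2 + 1)*((21*(-14))*(-27)) = -(-294)*(-27) = -1*7938 = -7938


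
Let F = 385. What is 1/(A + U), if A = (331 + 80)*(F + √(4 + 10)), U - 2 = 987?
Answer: 79612/12674958641 - 411*√14/25349917282 ≈ 6.2204e-6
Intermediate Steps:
U = 989 (U = 2 + 987 = 989)
A = 158235 + 411*√14 (A = (331 + 80)*(385 + √(4 + 10)) = 411*(385 + √14) = 158235 + 411*√14 ≈ 1.5977e+5)
1/(A + U) = 1/((158235 + 411*√14) + 989) = 1/(159224 + 411*√14)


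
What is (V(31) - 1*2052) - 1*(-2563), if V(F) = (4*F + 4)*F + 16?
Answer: 4495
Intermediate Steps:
V(F) = 16 + F*(4 + 4*F) (V(F) = (4 + 4*F)*F + 16 = F*(4 + 4*F) + 16 = 16 + F*(4 + 4*F))
(V(31) - 1*2052) - 1*(-2563) = ((16 + 4*31 + 4*31²) - 1*2052) - 1*(-2563) = ((16 + 124 + 4*961) - 2052) + 2563 = ((16 + 124 + 3844) - 2052) + 2563 = (3984 - 2052) + 2563 = 1932 + 2563 = 4495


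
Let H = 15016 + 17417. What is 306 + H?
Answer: 32739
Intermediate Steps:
H = 32433
306 + H = 306 + 32433 = 32739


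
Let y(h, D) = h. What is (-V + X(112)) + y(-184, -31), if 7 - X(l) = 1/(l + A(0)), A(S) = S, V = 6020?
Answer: -694065/112 ≈ -6197.0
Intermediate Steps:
X(l) = 7 - 1/l (X(l) = 7 - 1/(l + 0) = 7 - 1/l)
(-V + X(112)) + y(-184, -31) = (-1*6020 + (7 - 1/112)) - 184 = (-6020 + (7 - 1*1/112)) - 184 = (-6020 + (7 - 1/112)) - 184 = (-6020 + 783/112) - 184 = -673457/112 - 184 = -694065/112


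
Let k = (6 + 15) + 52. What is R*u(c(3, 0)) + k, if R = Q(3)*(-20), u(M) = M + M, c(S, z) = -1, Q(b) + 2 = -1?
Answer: -47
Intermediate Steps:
Q(b) = -3 (Q(b) = -2 - 1 = -3)
k = 73 (k = 21 + 52 = 73)
u(M) = 2*M
R = 60 (R = -3*(-20) = 60)
R*u(c(3, 0)) + k = 60*(2*(-1)) + 73 = 60*(-2) + 73 = -120 + 73 = -47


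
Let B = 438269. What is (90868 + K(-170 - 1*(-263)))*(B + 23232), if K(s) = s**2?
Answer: 45927195017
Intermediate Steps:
(90868 + K(-170 - 1*(-263)))*(B + 23232) = (90868 + (-170 - 1*(-263))**2)*(438269 + 23232) = (90868 + (-170 + 263)**2)*461501 = (90868 + 93**2)*461501 = (90868 + 8649)*461501 = 99517*461501 = 45927195017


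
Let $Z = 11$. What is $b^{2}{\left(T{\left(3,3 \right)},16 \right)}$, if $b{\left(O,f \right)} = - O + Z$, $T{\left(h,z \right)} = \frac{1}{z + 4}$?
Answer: $\frac{5776}{49} \approx 117.88$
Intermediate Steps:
$T{\left(h,z \right)} = \frac{1}{4 + z}$
$b{\left(O,f \right)} = 11 - O$ ($b{\left(O,f \right)} = - O + 11 = 11 - O$)
$b^{2}{\left(T{\left(3,3 \right)},16 \right)} = \left(11 - \frac{1}{4 + 3}\right)^{2} = \left(11 - \frac{1}{7}\right)^{2} = \left(\frac{76}{7}\right)^{2} = \frac{5776}{49}$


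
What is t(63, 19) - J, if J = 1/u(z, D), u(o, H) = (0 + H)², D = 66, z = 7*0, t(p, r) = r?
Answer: 82763/4356 ≈ 19.000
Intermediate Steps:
z = 0
u(o, H) = H²
J = 1/4356 (J = 1/(66²) = 1/4356 ≈ 0.00022957)
t(63, 19) - J = 19 - 1*1/4356 = 19 - 1/4356 = 82763/4356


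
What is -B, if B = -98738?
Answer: 98738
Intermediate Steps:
-B = -1*(-98738) = 98738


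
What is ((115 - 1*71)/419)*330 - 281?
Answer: -103219/419 ≈ -246.35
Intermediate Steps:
((115 - 1*71)/419)*330 - 281 = ((115 - 71)*(1/419))*330 - 281 = (44*(1/419))*330 - 281 = (44/419)*330 - 281 = 14520/419 - 281 = -103219/419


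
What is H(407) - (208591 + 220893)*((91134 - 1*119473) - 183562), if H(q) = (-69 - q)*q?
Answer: 91007895352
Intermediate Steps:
H(q) = q*(-69 - q)
H(407) - (208591 + 220893)*((91134 - 1*119473) - 183562) = -1*407*(69 + 407) - (208591 + 220893)*((91134 - 1*119473) - 183562) = -1*407*476 - 429484*((91134 - 119473) - 183562) = -193732 - 429484*(-28339 - 183562) = -193732 - 429484*(-211901) = -193732 - 1*(-91008089084) = -193732 + 91008089084 = 91007895352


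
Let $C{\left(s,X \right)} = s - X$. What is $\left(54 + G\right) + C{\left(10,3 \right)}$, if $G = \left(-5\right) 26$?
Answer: $-69$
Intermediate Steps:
$G = -130$
$\left(54 + G\right) + C{\left(10,3 \right)} = \left(54 - 130\right) + \left(10 - 3\right) = -76 + \left(10 - 3\right) = -76 + 7 = -69$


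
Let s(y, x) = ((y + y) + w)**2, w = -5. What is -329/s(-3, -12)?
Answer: -329/121 ≈ -2.7190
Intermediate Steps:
s(y, x) = (-5 + 2*y)**2 (s(y, x) = ((y + y) - 5)**2 = (2*y - 5)**2 = (-5 + 2*y)**2)
-329/s(-3, -12) = -329/(-5 + 2*(-3))**2 = -329/(-5 - 6)**2 = -329/((-11)**2) = -329/121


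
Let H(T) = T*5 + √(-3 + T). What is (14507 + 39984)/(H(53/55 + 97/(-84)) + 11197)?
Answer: 2604373908420900/535110138977657 - 100699368*I*√17028165/535110138977657 ≈ 4.867 - 0.00077655*I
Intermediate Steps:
H(T) = √(-3 + T) + 5*T (H(T) = 5*T + √(-3 + T) = √(-3 + T) + 5*T)
(14507 + 39984)/(H(53/55 + 97/(-84)) + 11197) = (14507 + 39984)/((√(-3 + (53/55 + 97/(-84))) + 5*(53/55 + 97/(-84))) + 11197) = 54491/((√(-3 + (53*(1/55) + 97*(-1/84))) + 5*(53*(1/55) + 97*(-1/84))) + 11197) = 54491/((√(-3 + (53/55 - 97/84)) + 5*(53/55 - 97/84)) + 11197) = 54491/((√(-3 - 883/4620) + 5*(-883/4620)) + 11197) = 54491/((√(-14743/4620) - 883/924) + 11197) = 54491/((I*√17028165/2310 - 883/924) + 11197) = 54491/((-883/924 + I*√17028165/2310) + 11197) = 54491/(10345145/924 + I*√17028165/2310)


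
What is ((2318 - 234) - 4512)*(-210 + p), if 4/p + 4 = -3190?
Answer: 814283216/1597 ≈ 5.0988e+5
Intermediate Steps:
p = -2/1597 (p = 4/(-4 - 3190) = 4/(-3194) = 4*(-1/3194) = -2/1597 ≈ -0.0012523)
((2318 - 234) - 4512)*(-210 + p) = ((2318 - 234) - 4512)*(-210 - 2/1597) = (2084 - 4512)*(-335372/1597) = -2428*(-335372/1597) = 814283216/1597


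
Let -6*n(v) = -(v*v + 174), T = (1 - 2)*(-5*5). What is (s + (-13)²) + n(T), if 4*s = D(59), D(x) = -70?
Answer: 854/3 ≈ 284.67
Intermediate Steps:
s = -35/2 (s = (¼)*(-70) = -35/2 ≈ -17.500)
T = 25 (T = -1*(-25) = 25)
n(v) = 29 + v²/6 (n(v) = -(-1)*(v*v + 174)/6 = -(-1)*(v² + 174)/6 = -(-1)*(174 + v²)/6 = -(-174 - v²)/6 = 29 + v²/6)
(s + (-13)²) + n(T) = (-35/2 + (-13)²) + (29 + (⅙)*25²) = (-35/2 + 169) + (29 + (⅙)*625) = 303/2 + (29 + 625/6) = 303/2 + 799/6 = 854/3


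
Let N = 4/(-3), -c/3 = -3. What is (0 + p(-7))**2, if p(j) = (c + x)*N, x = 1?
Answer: 1600/9 ≈ 177.78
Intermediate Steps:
c = 9 (c = -3*(-3) = 9)
N = -4/3 (N = 4*(-1/3) = -4/3 ≈ -1.3333)
p(j) = -40/3 (p(j) = (9 + 1)*(-4/3) = 10*(-4/3) = -40/3)
(0 + p(-7))**2 = (0 - 40/3)**2 = (-40/3)**2 = 1600/9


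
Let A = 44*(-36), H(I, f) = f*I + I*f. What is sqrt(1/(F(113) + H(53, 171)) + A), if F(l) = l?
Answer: 5*I*sqrt(21077407897)/18239 ≈ 39.799*I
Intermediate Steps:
H(I, f) = 2*I*f (H(I, f) = I*f + I*f = 2*I*f)
A = -1584
sqrt(1/(F(113) + H(53, 171)) + A) = sqrt(1/(113 + 2*53*171) - 1584) = sqrt(1/(113 + 18126) - 1584) = sqrt(1/18239 - 1584) = sqrt(-28890575/18239) = 5*I*sqrt(21077407897)/18239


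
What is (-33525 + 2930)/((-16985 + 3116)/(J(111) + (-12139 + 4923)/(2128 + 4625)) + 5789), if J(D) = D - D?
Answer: -220773520/135430781 ≈ -1.6302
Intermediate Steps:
J(D) = 0
(-33525 + 2930)/((-16985 + 3116)/(J(111) + (-12139 + 4923)/(2128 + 4625)) + 5789) = (-33525 + 2930)/((-16985 + 3116)/(0 + (-12139 + 4923)/(2128 + 4625)) + 5789) = -30595/(-13869/(0 - 7216/6753) + 5789) = -30595/(-13869/(-7216/6753) + 5789) = -30595/(-13869*(-6753/7216) + 5789) = -30595/(93657357/7216 + 5789) = -30595/135430781/7216 = -30595*7216/135430781 = -220773520/135430781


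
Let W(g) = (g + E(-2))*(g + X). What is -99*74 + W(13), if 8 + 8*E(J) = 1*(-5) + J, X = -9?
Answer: -14563/2 ≈ -7281.5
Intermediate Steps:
E(J) = -13/8 + J/8 (E(J) = -1 + (1*(-5) + J)/8 = -1 + (-5 + J)/8 = -1 + (-5/8 + J/8) = -13/8 + J/8)
W(g) = (-9 + g)*(-15/8 + g) (W(g) = (g + (-13/8 + (⅛)*(-2)))*(g - 9) = (g + (-13/8 - ¼))*(-9 + g) = (g - 15/8)*(-9 + g) = (-15/8 + g)*(-9 + g) = (-9 + g)*(-15/8 + g))
-99*74 + W(13) = -99*74 + (135/8 + 13² - 87/8*13) = -7326 + (135/8 + 169 - 1131/8) = -7326 + 89/2 = -14563/2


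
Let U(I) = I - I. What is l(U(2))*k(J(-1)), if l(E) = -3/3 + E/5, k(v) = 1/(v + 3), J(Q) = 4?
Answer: -⅐ ≈ -0.14286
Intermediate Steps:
k(v) = 1/(3 + v)
U(I) = 0
l(E) = -1 + E/5 (l(E) = -3*⅓ + E*(⅕) = -1 + E/5)
l(U(2))*k(J(-1)) = (-1 + (⅕)*0)/(3 + 4) = (-1 + 0)/7 = -1*⅐ = -⅐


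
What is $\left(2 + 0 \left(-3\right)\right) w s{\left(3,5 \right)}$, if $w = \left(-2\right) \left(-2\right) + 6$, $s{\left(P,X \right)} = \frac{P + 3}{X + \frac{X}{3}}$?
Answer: $18$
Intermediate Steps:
$s{\left(P,X \right)} = \frac{3 \left(3 + P\right)}{4 X}$ ($s{\left(P,X \right)} = \frac{3 + P}{X + X \frac{1}{3}} = \frac{3 + P}{X + \frac{X}{3}} = \frac{3 + P}{\frac{4}{3} X} = \left(3 + P\right) \frac{3}{4 X} = \frac{3 \left(3 + P\right)}{4 X}$)
$w = 10$ ($w = 4 + 6 = 10$)
$\left(2 + 0 \left(-3\right)\right) w s{\left(3,5 \right)} = \left(2 + 0 \left(-3\right)\right) 10 \frac{3 \left(3 + 3\right)}{4 \cdot 5} = \left(2 + 0\right) 10 \cdot \frac{3}{4} \cdot \frac{1}{5} \cdot 6 = 2 \cdot 10 \cdot \frac{9}{10} = 20 \cdot \frac{9}{10} = 18$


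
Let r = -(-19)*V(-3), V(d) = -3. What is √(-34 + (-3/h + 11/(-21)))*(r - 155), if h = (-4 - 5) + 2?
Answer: -424*I*√3759/21 ≈ -1237.9*I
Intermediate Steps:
h = -7 (h = -9 + 2 = -7)
r = -57 (r = -(-19)*(-3) = -1*57 = -57)
√(-34 + (-3/h + 11/(-21)))*(r - 155) = √(-34 + (-3/(-7) + 11/(-21)))*(-57 - 155) = √(-34 + (-3*(-⅐) + 11*(-1/21)))*(-212) = √(-34 + (3/7 - 11/21))*(-212) = √(-34 - 2/21)*(-212) = √(-716/21)*(-212) = (2*I*√3759/21)*(-212) = -424*I*√3759/21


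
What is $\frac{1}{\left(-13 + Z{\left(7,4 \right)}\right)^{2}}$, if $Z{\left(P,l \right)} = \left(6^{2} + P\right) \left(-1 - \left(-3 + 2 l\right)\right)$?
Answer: $\frac{1}{73441} \approx 1.3616 \cdot 10^{-5}$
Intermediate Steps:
$Z{\left(P,l \right)} = \left(2 - 2 l\right) \left(36 + P\right)$ ($Z{\left(P,l \right)} = \left(36 + P\right) \left(-1 - \left(-3 + 2 l\right)\right) = \left(36 + P\right) \left(2 - 2 l\right) = \left(2 - 2 l\right) \left(36 + P\right)$)
$\frac{1}{\left(-13 + Z{\left(7,4 \right)}\right)^{2}} = \frac{1}{\left(-13 + \left(72 - 288 + 2 \cdot 7 - 14 \cdot 4\right)\right)^{2}} = \frac{1}{\left(-13 + \left(72 - 288 + 14 - 56\right)\right)^{2}} = \frac{1}{\left(-13 - 258\right)^{2}} = \frac{1}{\left(-271\right)^{2}} = \frac{1}{73441}$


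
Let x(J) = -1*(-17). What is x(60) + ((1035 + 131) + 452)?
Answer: 1635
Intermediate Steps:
x(J) = 17
x(60) + ((1035 + 131) + 452) = 17 + ((1035 + 131) + 452) = 17 + (1166 + 452) = 17 + 1618 = 1635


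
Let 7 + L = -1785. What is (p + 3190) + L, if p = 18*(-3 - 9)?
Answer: 1182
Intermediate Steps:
L = -1792 (L = -7 - 1785 = -1792)
p = -216 (p = 18*(-12) = -216)
(p + 3190) + L = (-216 + 3190) - 1792 = 2974 - 1792 = 1182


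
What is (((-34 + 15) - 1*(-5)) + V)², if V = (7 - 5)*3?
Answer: 64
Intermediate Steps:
V = 6 (V = 2*3 = 6)
(((-34 + 15) - 1*(-5)) + V)² = (((-34 + 15) - 1*(-5)) + 6)² = ((-19 + 5) + 6)² = (-14 + 6)² = (-8)² = 64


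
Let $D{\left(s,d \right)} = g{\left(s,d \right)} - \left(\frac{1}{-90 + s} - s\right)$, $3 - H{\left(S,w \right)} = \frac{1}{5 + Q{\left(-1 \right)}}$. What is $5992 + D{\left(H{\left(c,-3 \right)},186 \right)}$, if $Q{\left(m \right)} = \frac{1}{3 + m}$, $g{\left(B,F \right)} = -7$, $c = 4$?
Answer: $\frac{63165615}{10549} \approx 5987.8$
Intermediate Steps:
$H{\left(S,w \right)} = \frac{31}{11}$ ($H{\left(S,w \right)} = 3 - \frac{1}{5 + \frac{1}{3 - 1}} = 3 - \frac{1}{5 + \frac{1}{2}} = 3 - \frac{1}{\frac{11}{2}} = 3 - \frac{2}{11} = \frac{31}{11}$)
$D{\left(s,d \right)} = -7 + s - \frac{1}{-90 + s}$ ($D{\left(s,d \right)} = -7 - \left(\frac{1}{-90 + s} - s\right) = -7 + \left(s - \frac{1}{-90 + s}\right) = -7 + s - \frac{1}{-90 + s}$)
$5992 + D{\left(H{\left(c,-3 \right)},186 \right)} = 5992 + \frac{629 + \left(\frac{31}{11}\right)^{2} - \frac{3007}{11}}{-90 + \frac{31}{11}} = 5992 + \frac{629 + \frac{961}{121} - \frac{3007}{11}}{- \frac{959}{11}} = 5992 - \frac{43993}{10549} = \frac{63165615}{10549}$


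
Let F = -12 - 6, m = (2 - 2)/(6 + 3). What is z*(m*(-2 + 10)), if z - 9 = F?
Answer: 0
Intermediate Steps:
m = 0 (m = 0/9 = 0*(1/9) = 0)
F = -18
z = -9 (z = 9 - 18 = -9)
z*(m*(-2 + 10)) = -0*(-2 + 10) = -0*8 = -9*0 = 0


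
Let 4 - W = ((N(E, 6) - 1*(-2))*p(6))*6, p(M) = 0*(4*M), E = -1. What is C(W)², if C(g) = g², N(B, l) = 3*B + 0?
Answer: 256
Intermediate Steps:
p(M) = 0
N(B, l) = 3*B
W = 4 (W = 4 - (3*(-1) - 1*(-2))*0*6 = 4 - (-3 + 2)*0*6 = 4 - (-1*0)*6 = 4 - 0*6 = 4 - 1*0 = 4 + 0 = 4)
C(W)² = (4²)² = 16² = 256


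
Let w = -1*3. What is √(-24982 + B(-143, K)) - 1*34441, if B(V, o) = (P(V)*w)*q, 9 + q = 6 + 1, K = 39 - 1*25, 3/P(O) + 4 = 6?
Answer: -34441 + I*√24973 ≈ -34441.0 + 158.03*I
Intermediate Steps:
P(O) = 3/2 (P(O) = 3/(-4 + 6) = 3/2)
K = 14 (K = 39 - 25 = 14)
q = -2 (q = -9 + (6 + 1) = -9 + 7 = -2)
w = -3
B(V, o) = 9 (B(V, o) = ((3/2)*(-3))*(-2) = -9/2*(-2) = 9)
√(-24982 + B(-143, K)) - 1*34441 = √(-24982 + 9) - 1*34441 = √(-24973) - 34441 = I*√24973 - 34441 = -34441 + I*√24973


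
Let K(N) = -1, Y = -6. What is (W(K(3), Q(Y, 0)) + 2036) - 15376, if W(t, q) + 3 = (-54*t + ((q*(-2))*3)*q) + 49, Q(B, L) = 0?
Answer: -13240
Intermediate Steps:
W(t, q) = 46 - 54*t - 6*q² (W(t, q) = -3 + ((-54*t + ((q*(-2))*3)*q) + 49) = -3 + ((-54*t + (-2*q*3)*q) + 49) = -3 + ((-54*t + (-6*q)*q) + 49) = -3 + ((-54*t - 6*q²) + 49) = -3 + (49 - 54*t - 6*q²) = 46 - 54*t - 6*q²)
(W(K(3), Q(Y, 0)) + 2036) - 15376 = ((46 - 54*(-1) - 6*0²) + 2036) - 15376 = ((46 + 54 - 6*0) + 2036) - 15376 = ((46 + 54 + 0) + 2036) - 15376 = (100 + 2036) - 15376 = 2136 - 15376 = -13240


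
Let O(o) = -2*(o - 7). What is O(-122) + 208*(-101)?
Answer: -20750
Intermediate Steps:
O(o) = 14 - 2*o (O(o) = -2*(-7 + o) = 14 - 2*o)
O(-122) + 208*(-101) = (14 - 2*(-122)) + 208*(-101) = (14 + 244) - 21008 = 258 - 21008 = -20750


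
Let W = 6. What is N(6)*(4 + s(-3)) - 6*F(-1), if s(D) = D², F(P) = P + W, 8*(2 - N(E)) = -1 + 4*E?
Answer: -331/8 ≈ -41.375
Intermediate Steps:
N(E) = 17/8 - E/2 (N(E) = 2 - (-1 + 4*E)/8 = 2 + (⅛ - E/2) = 17/8 - E/2)
F(P) = 6 + P (F(P) = P + 6 = 6 + P)
N(6)*(4 + s(-3)) - 6*F(-1) = (17/8 - ½*6)*(4 + (-3)²) - 6*(6 - 1) = (17/8 - 3)*(4 + 9) - 6*5 = -7/8*13 - 30 = -91/8 - 30 = -331/8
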